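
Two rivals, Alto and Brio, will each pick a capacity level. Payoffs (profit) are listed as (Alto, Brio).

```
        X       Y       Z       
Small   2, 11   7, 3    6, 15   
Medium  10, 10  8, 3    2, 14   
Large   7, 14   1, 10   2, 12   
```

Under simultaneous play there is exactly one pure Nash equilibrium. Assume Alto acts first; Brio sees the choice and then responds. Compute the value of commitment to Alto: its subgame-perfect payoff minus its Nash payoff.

Brio best-responds to each possible Alto move:
- Small: Brio compares 11, 3, 15 and picks Z; Alto would get 6.
- Medium: Brio compares 10, 3, 14 and picks Z; Alto would get 2.
- Large: Brio compares 14, 10, 12 and picks X; Alto would get 7.
Among 6, 2, 7, the best is 7 at Large. Subgame-perfect outcome: (Large, X) with payoffs (7, 14).
Under simultaneous play:
Alto's best replies: X→Medium; Y→Medium; Z→Small.
Brio's best replies: Small→Z; Medium→Z; Large→X.
The unique mutual best reply is (Small, Z), giving (6, 15).
Alto's commitment gain: 7 − 6 = 1.

1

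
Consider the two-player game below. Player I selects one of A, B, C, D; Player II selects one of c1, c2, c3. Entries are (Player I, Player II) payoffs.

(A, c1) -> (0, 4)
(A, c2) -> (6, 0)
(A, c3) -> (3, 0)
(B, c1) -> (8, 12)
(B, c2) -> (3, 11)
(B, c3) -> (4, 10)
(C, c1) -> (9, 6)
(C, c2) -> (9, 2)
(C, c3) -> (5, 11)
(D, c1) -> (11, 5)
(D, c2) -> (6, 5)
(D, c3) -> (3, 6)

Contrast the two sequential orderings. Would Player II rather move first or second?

If Player I leads: Player II's best replies are A→c1, B→c1, C→c3, D→c3; Player I's induced payoffs 0, 8, 5, 3; outcome (B, c1), payoffs (8, 12).
If Player II leads: Player I's best replies are c1→D, c2→C, c3→C; Player II's induced payoffs 5, 2, 11; outcome (C, c3), payoffs (5, 11).
Player II gets 11 moving first and 12 moving second, so Player II prefers to move second.

second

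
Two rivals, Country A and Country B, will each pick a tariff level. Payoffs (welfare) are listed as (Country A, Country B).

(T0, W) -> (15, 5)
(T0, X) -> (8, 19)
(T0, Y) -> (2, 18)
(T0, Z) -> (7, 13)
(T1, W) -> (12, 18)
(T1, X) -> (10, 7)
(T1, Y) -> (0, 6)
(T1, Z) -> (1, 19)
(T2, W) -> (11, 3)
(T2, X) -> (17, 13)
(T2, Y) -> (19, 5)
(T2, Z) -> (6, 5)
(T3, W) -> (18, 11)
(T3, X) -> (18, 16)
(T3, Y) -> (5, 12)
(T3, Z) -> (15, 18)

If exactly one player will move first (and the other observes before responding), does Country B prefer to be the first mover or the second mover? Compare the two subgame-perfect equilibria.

If Country A leads: Country B's best replies are T0→X, T1→Z, T2→X, T3→Z; Country A's induced payoffs 8, 1, 17, 15; outcome (T2, X), payoffs (17, 13).
If Country B leads: Country A's best replies are W→T3, X→T3, Y→T2, Z→T3; Country B's induced payoffs 11, 16, 5, 18; outcome (T3, Z), payoffs (15, 18).
Country B gets 18 moving first and 13 moving second, so Country B prefers to move first.

first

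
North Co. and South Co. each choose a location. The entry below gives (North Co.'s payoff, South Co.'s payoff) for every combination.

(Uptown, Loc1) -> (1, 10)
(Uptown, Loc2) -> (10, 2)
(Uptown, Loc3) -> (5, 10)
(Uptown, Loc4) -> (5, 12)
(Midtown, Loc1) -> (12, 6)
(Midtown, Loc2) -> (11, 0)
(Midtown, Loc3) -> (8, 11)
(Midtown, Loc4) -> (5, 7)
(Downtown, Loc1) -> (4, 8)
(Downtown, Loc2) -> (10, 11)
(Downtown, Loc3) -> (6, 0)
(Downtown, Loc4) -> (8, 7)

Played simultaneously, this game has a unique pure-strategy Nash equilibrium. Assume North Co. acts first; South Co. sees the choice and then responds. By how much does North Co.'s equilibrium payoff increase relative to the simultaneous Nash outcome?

Work backward from South Co.'s decision.
- Uptown: South Co. compares 10, 2, 10, 12 and picks Loc4; North Co. would get 5.
- Midtown: South Co. compares 6, 0, 11, 7 and picks Loc3; North Co. would get 8.
- Downtown: South Co. compares 8, 11, 0, 7 and picks Loc2; North Co. would get 10.
Maximizing over 5, 8, 10, North Co. chooses Downtown. Subgame-perfect outcome: (Downtown, Loc2) with payoffs (10, 11).
For the simultaneous game, intersect best replies.
North Co.'s best replies: Loc1→Midtown; Loc2→Midtown; Loc3→Midtown; Loc4→Downtown.
South Co.'s best replies: Uptown→Loc4; Midtown→Loc3; Downtown→Loc2.
The unique mutual best reply is (Midtown, Loc3), giving (8, 11).
North Co.'s commitment gain: 10 − 8 = 2.

2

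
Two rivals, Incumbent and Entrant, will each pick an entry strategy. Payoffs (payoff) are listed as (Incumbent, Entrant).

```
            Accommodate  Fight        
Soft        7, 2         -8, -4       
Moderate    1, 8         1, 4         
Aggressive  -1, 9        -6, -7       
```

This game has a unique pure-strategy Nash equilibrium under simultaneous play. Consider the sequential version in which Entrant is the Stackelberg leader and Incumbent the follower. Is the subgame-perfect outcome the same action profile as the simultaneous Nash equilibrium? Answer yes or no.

Work backward from Incumbent's decision.
- Accommodate → Incumbent plays Soft (best of 7, 1, -1); Entrant gets 2.
- Fight → Incumbent plays Moderate (best of -8, 1, -6); Entrant gets 4.
Maximizing over 2, 4, Entrant chooses Fight. Subgame-perfect outcome: (Moderate, Fight) with payoffs (1, 4).
For the simultaneous game, intersect best replies.
Incumbent's best replies: Accommodate→Soft; Fight→Moderate.
Entrant's best replies: Soft→Accommodate; Moderate→Accommodate; Aggressive→Accommodate.
Only (Soft, Accommodate) has each player best-responding; Nash payoffs (7, 2).
Sequential outcome (Moderate, Fight) differs from the Nash profile (Soft, Accommodate).

no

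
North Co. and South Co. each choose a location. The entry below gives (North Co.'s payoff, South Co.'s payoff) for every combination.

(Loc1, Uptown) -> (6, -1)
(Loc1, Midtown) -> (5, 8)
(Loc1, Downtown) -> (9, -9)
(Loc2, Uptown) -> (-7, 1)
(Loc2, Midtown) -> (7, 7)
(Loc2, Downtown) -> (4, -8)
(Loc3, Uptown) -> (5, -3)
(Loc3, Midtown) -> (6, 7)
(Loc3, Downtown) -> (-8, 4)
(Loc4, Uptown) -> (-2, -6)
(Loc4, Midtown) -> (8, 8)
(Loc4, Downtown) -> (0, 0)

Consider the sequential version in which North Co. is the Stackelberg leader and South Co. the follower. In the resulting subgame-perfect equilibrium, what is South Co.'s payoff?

8

Solve by backward induction (North Co. leads).
- Loc1: South Co. compares -1, 8, -9 and picks Midtown; North Co. would get 5.
- Loc2: South Co. compares 1, 7, -8 and picks Midtown; North Co. would get 7.
- Loc3: South Co. compares -3, 7, 4 and picks Midtown; North Co. would get 6.
- Loc4: South Co. compares -6, 8, 0 and picks Midtown; North Co. would get 8.
Maximizing over 5, 7, 6, 8, North Co. chooses Loc4. Subgame-perfect outcome: (Loc4, Midtown) with payoffs (8, 8).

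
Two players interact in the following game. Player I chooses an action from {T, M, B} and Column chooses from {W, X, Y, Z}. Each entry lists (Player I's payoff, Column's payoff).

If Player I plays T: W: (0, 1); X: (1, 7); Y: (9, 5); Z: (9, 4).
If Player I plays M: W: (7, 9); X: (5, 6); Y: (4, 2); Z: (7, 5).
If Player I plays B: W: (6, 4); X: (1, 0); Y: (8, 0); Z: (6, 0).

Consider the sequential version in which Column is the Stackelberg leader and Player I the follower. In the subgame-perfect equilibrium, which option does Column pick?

W

Backward induction with Column moving first.
- W → Player I plays M (best of 0, 7, 6); Column gets 9.
- X → Player I plays M (best of 1, 5, 1); Column gets 6.
- Y → Player I plays T (best of 9, 4, 8); Column gets 5.
- Z → Player I plays T (best of 9, 7, 6); Column gets 4.
Maximizing over 9, 6, 5, 4, Column chooses W. Subgame-perfect outcome: (M, W) with payoffs (7, 9).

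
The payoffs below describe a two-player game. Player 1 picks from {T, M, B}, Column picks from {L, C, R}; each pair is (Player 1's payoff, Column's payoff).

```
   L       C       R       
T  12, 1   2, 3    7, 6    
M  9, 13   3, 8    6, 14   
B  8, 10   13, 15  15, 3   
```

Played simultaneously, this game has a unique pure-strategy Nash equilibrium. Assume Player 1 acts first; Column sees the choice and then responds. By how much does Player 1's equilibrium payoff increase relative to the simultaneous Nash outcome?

Backward induction with Player 1 moving first.
- T: Column compares 1, 3, 6 and picks R; Player 1 would get 7.
- M: Column compares 13, 8, 14 and picks R; Player 1 would get 6.
- B: Column compares 10, 15, 3 and picks C; Player 1 would get 13.
Maximizing over 7, 6, 13, Player 1 chooses B. Subgame-perfect outcome: (B, C) with payoffs (13, 15).
For the simultaneous game, intersect best replies.
Player 1's best replies: L→T; C→B; R→B.
Column's best replies: T→R; M→R; B→C.
Only (B, C) has each player best-responding; Nash payoffs (13, 15).
Player 1's commitment gain: 13 − 13 = 0.

0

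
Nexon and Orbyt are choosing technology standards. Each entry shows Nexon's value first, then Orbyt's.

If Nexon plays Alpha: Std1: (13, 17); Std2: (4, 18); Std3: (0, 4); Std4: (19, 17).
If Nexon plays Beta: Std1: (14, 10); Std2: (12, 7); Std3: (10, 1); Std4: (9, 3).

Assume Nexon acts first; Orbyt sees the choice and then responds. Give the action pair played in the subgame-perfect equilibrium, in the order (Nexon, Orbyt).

(Beta, Std1)

Backward induction with Nexon moving first.
- Alpha → Orbyt plays Std2 (best of 17, 18, 4, 17); Nexon gets 4.
- Beta → Orbyt plays Std1 (best of 10, 7, 1, 3); Nexon gets 14.
Maximizing over 4, 14, Nexon chooses Beta. Subgame-perfect outcome: (Beta, Std1) with payoffs (14, 10).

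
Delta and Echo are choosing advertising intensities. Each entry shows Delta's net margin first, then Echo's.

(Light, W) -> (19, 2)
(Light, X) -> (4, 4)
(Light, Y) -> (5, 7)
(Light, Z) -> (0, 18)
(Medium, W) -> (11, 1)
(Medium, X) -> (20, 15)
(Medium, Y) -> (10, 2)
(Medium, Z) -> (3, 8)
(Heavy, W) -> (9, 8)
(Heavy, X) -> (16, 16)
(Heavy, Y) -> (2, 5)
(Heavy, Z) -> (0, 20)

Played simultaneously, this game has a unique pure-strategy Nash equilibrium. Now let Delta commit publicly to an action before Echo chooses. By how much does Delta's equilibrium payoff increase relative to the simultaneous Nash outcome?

Backward induction with Delta moving first.
- Light → Echo plays Z (best of 2, 4, 7, 18); Delta gets 0.
- Medium → Echo plays X (best of 1, 15, 2, 8); Delta gets 20.
- Heavy → Echo plays Z (best of 8, 16, 5, 20); Delta gets 0.
Among 0, 20, 0, the best is 20 at Medium. Subgame-perfect outcome: (Medium, X) with payoffs (20, 15).
Now find the simultaneous Nash equilibrium.
Delta's best replies: W→Light; X→Medium; Y→Medium; Z→Medium.
Echo's best replies: Light→Z; Medium→X; Heavy→Z.
Only (Medium, X) has each player best-responding; Nash payoffs (20, 15).
Delta's commitment gain: 20 − 20 = 0.

0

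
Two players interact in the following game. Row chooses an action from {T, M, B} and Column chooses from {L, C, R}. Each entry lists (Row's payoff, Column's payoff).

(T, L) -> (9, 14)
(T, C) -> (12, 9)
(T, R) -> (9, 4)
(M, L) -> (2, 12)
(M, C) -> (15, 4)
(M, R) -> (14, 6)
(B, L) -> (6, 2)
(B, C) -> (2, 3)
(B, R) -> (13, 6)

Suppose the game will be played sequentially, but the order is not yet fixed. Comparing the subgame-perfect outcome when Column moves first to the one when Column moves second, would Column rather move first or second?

If Row leads: Column's best replies are T→L, M→L, B→R; Row's induced payoffs 9, 2, 13; outcome (B, R), payoffs (13, 6).
If Column leads: Row's best replies are L→T, C→M, R→M; Column's induced payoffs 14, 4, 6; outcome (T, L), payoffs (9, 14).
Column gets 14 moving first and 6 moving second, so Column prefers to move first.

first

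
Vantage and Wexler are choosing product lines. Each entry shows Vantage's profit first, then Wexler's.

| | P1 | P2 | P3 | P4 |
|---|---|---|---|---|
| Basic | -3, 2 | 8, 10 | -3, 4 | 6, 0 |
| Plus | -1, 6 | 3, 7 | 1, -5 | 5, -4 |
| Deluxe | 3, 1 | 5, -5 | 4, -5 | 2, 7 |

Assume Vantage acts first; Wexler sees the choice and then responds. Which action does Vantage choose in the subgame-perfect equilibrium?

Basic

Wexler best-responds to each possible Vantage move:
- Basic: Wexler compares 2, 10, 4, 0 and picks P2; Vantage would get 8.
- Plus: Wexler compares 6, 7, -5, -4 and picks P2; Vantage would get 3.
- Deluxe: Wexler compares 1, -5, -5, 7 and picks P4; Vantage would get 2.
Maximizing over 8, 3, 2, Vantage chooses Basic. Subgame-perfect outcome: (Basic, P2) with payoffs (8, 10).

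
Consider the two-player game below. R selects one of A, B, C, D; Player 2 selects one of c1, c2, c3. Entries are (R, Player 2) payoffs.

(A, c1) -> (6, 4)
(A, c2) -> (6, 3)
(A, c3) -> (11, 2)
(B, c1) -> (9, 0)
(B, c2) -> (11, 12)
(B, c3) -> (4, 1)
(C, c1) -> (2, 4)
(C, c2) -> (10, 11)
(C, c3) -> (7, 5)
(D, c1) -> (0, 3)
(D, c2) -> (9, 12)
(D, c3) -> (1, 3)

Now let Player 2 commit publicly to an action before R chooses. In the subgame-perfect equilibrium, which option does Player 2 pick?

R best-responds to each possible Player 2 move:
- c1: BR = B, leader payoff 0.
- c2: BR = B, leader payoff 12.
- c3: BR = A, leader payoff 2.
Player 2's induced payoffs are 0, 12, 2, so Player 2 commits to c2. Subgame-perfect outcome: (B, c2) with payoffs (11, 12).

c2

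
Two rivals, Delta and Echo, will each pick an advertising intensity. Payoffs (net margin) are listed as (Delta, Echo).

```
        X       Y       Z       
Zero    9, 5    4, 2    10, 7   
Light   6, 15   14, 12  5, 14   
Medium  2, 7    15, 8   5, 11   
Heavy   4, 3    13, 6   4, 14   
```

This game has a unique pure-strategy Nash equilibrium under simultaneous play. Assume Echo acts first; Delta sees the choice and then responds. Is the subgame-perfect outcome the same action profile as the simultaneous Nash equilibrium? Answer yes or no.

no

Solve by backward induction (Echo leads).
- X: BR = Zero, leader payoff 5.
- Y: BR = Medium, leader payoff 8.
- Z: BR = Zero, leader payoff 7.
Echo's induced payoffs are 5, 8, 7, so Echo commits to Y. Subgame-perfect outcome: (Medium, Y) with payoffs (15, 8).
For the simultaneous game, intersect best replies.
Delta's best replies: X→Zero; Y→Medium; Z→Zero.
Echo's best replies: Zero→Z; Light→X; Medium→Z; Heavy→Z.
The unique mutual best reply is (Zero, Z), giving (10, 7).
Sequential outcome (Medium, Y) differs from the Nash profile (Zero, Z).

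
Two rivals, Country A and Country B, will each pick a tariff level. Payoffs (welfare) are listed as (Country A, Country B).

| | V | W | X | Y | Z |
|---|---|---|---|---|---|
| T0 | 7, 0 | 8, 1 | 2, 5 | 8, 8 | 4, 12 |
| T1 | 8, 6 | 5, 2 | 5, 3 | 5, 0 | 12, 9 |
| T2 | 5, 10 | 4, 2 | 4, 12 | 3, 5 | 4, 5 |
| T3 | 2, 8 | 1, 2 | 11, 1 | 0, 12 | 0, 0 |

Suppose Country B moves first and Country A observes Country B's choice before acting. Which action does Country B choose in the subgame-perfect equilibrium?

Z

Backward induction with Country B moving first.
- V: Country A compares 7, 8, 5, 2 and picks T1; Country B would get 6.
- W: Country A compares 8, 5, 4, 1 and picks T0; Country B would get 1.
- X: Country A compares 2, 5, 4, 11 and picks T3; Country B would get 1.
- Y: Country A compares 8, 5, 3, 0 and picks T0; Country B would get 8.
- Z: Country A compares 4, 12, 4, 0 and picks T1; Country B would get 9.
Country B's induced payoffs are 6, 1, 1, 8, 9, so Country B commits to Z. Subgame-perfect outcome: (T1, Z) with payoffs (12, 9).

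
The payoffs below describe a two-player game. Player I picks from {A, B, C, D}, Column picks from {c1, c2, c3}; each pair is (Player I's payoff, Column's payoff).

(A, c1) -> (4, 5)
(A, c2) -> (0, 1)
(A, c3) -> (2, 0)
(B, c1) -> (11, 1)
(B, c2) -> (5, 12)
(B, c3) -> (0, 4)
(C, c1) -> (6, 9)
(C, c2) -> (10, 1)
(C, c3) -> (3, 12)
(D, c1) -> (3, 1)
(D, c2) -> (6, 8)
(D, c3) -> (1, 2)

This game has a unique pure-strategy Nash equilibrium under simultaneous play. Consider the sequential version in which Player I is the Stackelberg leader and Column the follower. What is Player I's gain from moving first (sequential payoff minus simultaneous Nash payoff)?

Solve by backward induction (Player I leads).
- A → Column plays c1 (best of 5, 1, 0); Player I gets 4.
- B → Column plays c2 (best of 1, 12, 4); Player I gets 5.
- C → Column plays c3 (best of 9, 1, 12); Player I gets 3.
- D → Column plays c2 (best of 1, 8, 2); Player I gets 6.
Among 4, 5, 3, 6, the best is 6 at D. Subgame-perfect outcome: (D, c2) with payoffs (6, 8).
Under simultaneous play:
Player I's best replies: c1→B; c2→C; c3→C.
Column's best replies: A→c1; B→c2; C→c3; D→c2.
Only (C, c3) has each player best-responding; Nash payoffs (3, 12).
Player I's commitment gain: 6 − 3 = 3.

3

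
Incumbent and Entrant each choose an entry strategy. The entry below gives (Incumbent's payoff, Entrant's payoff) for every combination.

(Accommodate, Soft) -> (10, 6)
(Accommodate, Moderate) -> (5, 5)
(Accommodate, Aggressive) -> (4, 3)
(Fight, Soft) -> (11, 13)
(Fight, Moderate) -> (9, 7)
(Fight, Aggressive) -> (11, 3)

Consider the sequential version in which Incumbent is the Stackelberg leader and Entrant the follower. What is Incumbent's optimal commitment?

Fight

Solve by backward induction (Incumbent leads).
- Accommodate: BR = Soft, leader payoff 10.
- Fight: BR = Soft, leader payoff 11.
Incumbent's induced payoffs are 10, 11, so Incumbent commits to Fight. Subgame-perfect outcome: (Fight, Soft) with payoffs (11, 13).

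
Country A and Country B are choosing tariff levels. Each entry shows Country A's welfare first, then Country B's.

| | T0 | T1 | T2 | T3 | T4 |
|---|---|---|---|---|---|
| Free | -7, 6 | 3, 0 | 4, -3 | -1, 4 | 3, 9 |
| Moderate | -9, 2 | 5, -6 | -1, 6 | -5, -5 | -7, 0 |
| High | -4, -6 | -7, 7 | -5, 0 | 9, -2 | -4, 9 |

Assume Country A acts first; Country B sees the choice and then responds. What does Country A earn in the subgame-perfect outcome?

Backward induction with Country A moving first.
- Free → Country B plays T4 (best of 6, 0, -3, 4, 9); Country A gets 3.
- Moderate → Country B plays T2 (best of 2, -6, 6, -5, 0); Country A gets -1.
- High → Country B plays T4 (best of -6, 7, 0, -2, 9); Country A gets -4.
Among 3, -1, -4, the best is 3 at Free. Subgame-perfect outcome: (Free, T4) with payoffs (3, 9).

3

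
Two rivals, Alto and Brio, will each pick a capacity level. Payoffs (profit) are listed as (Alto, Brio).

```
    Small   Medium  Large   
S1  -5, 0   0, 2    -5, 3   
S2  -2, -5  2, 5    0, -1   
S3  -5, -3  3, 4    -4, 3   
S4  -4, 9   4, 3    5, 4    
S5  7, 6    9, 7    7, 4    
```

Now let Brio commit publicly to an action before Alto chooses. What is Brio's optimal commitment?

Backward induction with Brio moving first.
- Small: Alto compares -5, -2, -5, -4, 7 and picks S5; Brio would get 6.
- Medium: Alto compares 0, 2, 3, 4, 9 and picks S5; Brio would get 7.
- Large: Alto compares -5, 0, -4, 5, 7 and picks S5; Brio would get 4.
Maximizing over 6, 7, 4, Brio chooses Medium. Subgame-perfect outcome: (S5, Medium) with payoffs (9, 7).

Medium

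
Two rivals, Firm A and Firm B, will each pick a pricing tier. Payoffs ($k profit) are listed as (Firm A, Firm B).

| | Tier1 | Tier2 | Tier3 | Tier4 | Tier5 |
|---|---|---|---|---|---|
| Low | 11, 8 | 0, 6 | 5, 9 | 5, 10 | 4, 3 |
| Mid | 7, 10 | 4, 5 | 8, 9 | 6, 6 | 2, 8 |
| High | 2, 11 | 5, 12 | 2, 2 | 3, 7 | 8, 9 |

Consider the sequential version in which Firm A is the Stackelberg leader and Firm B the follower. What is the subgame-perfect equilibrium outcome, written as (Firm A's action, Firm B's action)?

Work backward from Firm B's decision.
- Low: Firm B compares 8, 6, 9, 10, 3 and picks Tier4; Firm A would get 5.
- Mid: Firm B compares 10, 5, 9, 6, 8 and picks Tier1; Firm A would get 7.
- High: Firm B compares 11, 12, 2, 7, 9 and picks Tier2; Firm A would get 5.
Maximizing over 5, 7, 5, Firm A chooses Mid. Subgame-perfect outcome: (Mid, Tier1) with payoffs (7, 10).

(Mid, Tier1)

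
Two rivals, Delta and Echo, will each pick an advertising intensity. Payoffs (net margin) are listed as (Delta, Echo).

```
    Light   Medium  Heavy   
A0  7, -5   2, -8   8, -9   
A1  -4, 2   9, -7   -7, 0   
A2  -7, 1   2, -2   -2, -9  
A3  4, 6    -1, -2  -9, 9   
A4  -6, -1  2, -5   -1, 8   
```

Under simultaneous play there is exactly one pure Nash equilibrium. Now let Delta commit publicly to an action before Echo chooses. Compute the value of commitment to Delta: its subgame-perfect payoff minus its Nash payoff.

0

Backward induction with Delta moving first.
- A0: BR = Light, leader payoff 7.
- A1: BR = Light, leader payoff -4.
- A2: BR = Light, leader payoff -7.
- A3: BR = Heavy, leader payoff -9.
- A4: BR = Heavy, leader payoff -1.
Among 7, -4, -7, -9, -1, the best is 7 at A0. Subgame-perfect outcome: (A0, Light) with payoffs (7, -5).
For the simultaneous game, intersect best replies.
Delta's best replies: Light→A0; Medium→A1; Heavy→A0.
Echo's best replies: A0→Light; A1→Light; A2→Light; A3→Heavy; A4→Heavy.
Only (A0, Light) has each player best-responding; Nash payoffs (7, -5).
Delta's commitment gain: 7 − 7 = 0.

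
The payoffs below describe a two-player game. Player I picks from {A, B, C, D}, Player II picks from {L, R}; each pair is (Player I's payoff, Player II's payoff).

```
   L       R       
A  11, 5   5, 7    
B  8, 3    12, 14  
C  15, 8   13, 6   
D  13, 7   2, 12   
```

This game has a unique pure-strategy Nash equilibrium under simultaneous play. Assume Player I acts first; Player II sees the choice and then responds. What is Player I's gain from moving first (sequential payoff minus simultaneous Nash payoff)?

Player II best-responds to each possible Player I move:
- A: Player II compares 5, 7 and picks R; Player I would get 5.
- B: Player II compares 3, 14 and picks R; Player I would get 12.
- C: Player II compares 8, 6 and picks L; Player I would get 15.
- D: Player II compares 7, 12 and picks R; Player I would get 2.
Maximizing over 5, 12, 15, 2, Player I chooses C. Subgame-perfect outcome: (C, L) with payoffs (15, 8).
Now find the simultaneous Nash equilibrium.
Player I's best replies: L→C; R→C.
Player II's best replies: A→R; B→R; C→L; D→R.
The unique mutual best reply is (C, L), giving (15, 8).
Player I's commitment gain: 15 − 15 = 0.

0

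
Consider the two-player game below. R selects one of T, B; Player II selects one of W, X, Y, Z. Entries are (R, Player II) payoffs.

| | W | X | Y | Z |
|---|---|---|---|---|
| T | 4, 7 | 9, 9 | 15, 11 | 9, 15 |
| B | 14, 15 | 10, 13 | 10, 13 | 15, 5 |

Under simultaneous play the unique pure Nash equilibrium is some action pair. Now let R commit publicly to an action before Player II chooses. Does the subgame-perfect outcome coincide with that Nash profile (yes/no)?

yes

Player II best-responds to each possible R move:
- T: BR = Z, leader payoff 9.
- B: BR = W, leader payoff 14.
R's induced payoffs are 9, 14, so R commits to B. Subgame-perfect outcome: (B, W) with payoffs (14, 15).
Under simultaneous play:
R's best replies: W→B; X→B; Y→T; Z→B.
Player II's best replies: T→Z; B→W.
Only (B, W) has each player best-responding; Nash payoffs (14, 15).
Sequential outcome (B, W) coincides with the Nash profile (B, W).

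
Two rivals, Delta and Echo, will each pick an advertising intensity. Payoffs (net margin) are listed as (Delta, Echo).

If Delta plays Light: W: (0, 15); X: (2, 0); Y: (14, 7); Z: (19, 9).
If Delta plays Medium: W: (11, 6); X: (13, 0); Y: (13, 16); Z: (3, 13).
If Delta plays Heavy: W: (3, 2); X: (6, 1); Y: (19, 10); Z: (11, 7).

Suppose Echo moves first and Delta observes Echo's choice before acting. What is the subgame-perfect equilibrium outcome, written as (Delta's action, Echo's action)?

Backward induction with Echo moving first.
- W: BR = Medium, leader payoff 6.
- X: BR = Medium, leader payoff 0.
- Y: BR = Heavy, leader payoff 10.
- Z: BR = Light, leader payoff 9.
Among 6, 0, 10, 9, the best is 10 at Y. Subgame-perfect outcome: (Heavy, Y) with payoffs (19, 10).

(Heavy, Y)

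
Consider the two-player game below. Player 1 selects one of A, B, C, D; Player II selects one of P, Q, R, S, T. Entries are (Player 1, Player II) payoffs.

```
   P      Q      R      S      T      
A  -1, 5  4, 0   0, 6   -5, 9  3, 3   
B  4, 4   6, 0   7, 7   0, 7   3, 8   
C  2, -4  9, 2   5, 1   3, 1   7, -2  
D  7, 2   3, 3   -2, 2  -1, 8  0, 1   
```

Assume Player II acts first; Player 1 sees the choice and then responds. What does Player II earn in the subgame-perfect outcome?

7

Solve by backward induction (Player II leads).
- P: BR = D, leader payoff 2.
- Q: BR = C, leader payoff 2.
- R: BR = B, leader payoff 7.
- S: BR = C, leader payoff 1.
- T: BR = C, leader payoff -2.
Among 2, 2, 7, 1, -2, the best is 7 at R. Subgame-perfect outcome: (B, R) with payoffs (7, 7).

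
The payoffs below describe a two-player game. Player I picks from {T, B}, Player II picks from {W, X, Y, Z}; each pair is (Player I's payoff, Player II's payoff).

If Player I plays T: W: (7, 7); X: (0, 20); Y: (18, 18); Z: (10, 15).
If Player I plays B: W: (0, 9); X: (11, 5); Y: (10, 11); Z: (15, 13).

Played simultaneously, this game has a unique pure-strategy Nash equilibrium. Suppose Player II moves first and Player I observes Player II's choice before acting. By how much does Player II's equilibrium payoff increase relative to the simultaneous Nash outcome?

5

Work backward from Player I's decision.
- W: Player I compares 7, 0 and picks T; Player II would get 7.
- X: Player I compares 0, 11 and picks B; Player II would get 5.
- Y: Player I compares 18, 10 and picks T; Player II would get 18.
- Z: Player I compares 10, 15 and picks B; Player II would get 13.
Maximizing over 7, 5, 18, 13, Player II chooses Y. Subgame-perfect outcome: (T, Y) with payoffs (18, 18).
Under simultaneous play:
Player I's best replies: W→T; X→B; Y→T; Z→B.
Player II's best replies: T→X; B→Z.
The unique mutual best reply is (B, Z), giving (15, 13).
Player II's commitment gain: 18 − 13 = 5.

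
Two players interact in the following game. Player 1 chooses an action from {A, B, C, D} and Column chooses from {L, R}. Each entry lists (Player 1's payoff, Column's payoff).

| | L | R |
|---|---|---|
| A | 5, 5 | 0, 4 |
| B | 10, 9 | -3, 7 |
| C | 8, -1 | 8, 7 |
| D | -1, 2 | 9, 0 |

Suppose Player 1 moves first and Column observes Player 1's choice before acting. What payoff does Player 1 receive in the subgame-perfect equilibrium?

10

Column best-responds to each possible Player 1 move:
- A: BR = L, leader payoff 5.
- B: BR = L, leader payoff 10.
- C: BR = R, leader payoff 8.
- D: BR = L, leader payoff -1.
Player 1's induced payoffs are 5, 10, 8, -1, so Player 1 commits to B. Subgame-perfect outcome: (B, L) with payoffs (10, 9).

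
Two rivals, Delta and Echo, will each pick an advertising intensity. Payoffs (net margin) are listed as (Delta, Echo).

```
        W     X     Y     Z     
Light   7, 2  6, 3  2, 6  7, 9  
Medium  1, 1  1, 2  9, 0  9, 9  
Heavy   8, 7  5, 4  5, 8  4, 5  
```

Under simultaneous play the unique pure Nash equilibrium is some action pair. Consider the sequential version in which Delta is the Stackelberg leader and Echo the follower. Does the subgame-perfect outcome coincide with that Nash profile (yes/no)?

Backward induction with Delta moving first.
- Light: Echo compares 2, 3, 6, 9 and picks Z; Delta would get 7.
- Medium: Echo compares 1, 2, 0, 9 and picks Z; Delta would get 9.
- Heavy: Echo compares 7, 4, 8, 5 and picks Y; Delta would get 5.
Among 7, 9, 5, the best is 9 at Medium. Subgame-perfect outcome: (Medium, Z) with payoffs (9, 9).
For the simultaneous game, intersect best replies.
Delta's best replies: W→Heavy; X→Light; Y→Medium; Z→Medium.
Echo's best replies: Light→Z; Medium→Z; Heavy→Y.
Only (Medium, Z) has each player best-responding; Nash payoffs (9, 9).
Sequential outcome (Medium, Z) coincides with the Nash profile (Medium, Z).

yes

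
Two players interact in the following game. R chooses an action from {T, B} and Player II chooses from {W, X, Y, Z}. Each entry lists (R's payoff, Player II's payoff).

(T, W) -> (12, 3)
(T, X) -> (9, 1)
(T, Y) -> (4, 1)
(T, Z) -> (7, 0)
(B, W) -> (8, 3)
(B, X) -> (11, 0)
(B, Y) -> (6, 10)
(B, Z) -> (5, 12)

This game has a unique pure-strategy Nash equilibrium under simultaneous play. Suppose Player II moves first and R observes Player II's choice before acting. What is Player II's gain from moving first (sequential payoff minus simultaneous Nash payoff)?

R best-responds to each possible Player II move:
- W: R compares 12, 8 and picks T; Player II would get 3.
- X: R compares 9, 11 and picks B; Player II would get 0.
- Y: R compares 4, 6 and picks B; Player II would get 10.
- Z: R compares 7, 5 and picks T; Player II would get 0.
Player II's induced payoffs are 3, 0, 10, 0, so Player II commits to Y. Subgame-perfect outcome: (B, Y) with payoffs (6, 10).
For the simultaneous game, intersect best replies.
R's best replies: W→T; X→B; Y→B; Z→T.
Player II's best replies: T→W; B→Z.
The unique mutual best reply is (T, W), giving (12, 3).
Player II's commitment gain: 10 − 3 = 7.

7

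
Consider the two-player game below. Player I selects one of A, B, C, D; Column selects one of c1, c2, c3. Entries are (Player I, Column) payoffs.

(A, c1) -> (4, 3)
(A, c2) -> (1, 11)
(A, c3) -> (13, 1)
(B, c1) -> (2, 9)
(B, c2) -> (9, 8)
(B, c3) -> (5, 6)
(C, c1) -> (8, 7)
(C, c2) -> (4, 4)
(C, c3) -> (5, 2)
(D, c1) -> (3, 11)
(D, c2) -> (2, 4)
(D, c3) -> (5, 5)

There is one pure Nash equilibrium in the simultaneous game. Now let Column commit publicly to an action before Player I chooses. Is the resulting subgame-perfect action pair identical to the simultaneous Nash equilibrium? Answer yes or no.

no

Backward induction with Column moving first.
- c1 → Player I plays C (best of 4, 2, 8, 3); Column gets 7.
- c2 → Player I plays B (best of 1, 9, 4, 2); Column gets 8.
- c3 → Player I plays A (best of 13, 5, 5, 5); Column gets 1.
Among 7, 8, 1, the best is 8 at c2. Subgame-perfect outcome: (B, c2) with payoffs (9, 8).
Now find the simultaneous Nash equilibrium.
Player I's best replies: c1→C; c2→B; c3→A.
Column's best replies: A→c2; B→c1; C→c1; D→c1.
Only (C, c1) has each player best-responding; Nash payoffs (8, 7).
Sequential outcome (B, c2) differs from the Nash profile (C, c1).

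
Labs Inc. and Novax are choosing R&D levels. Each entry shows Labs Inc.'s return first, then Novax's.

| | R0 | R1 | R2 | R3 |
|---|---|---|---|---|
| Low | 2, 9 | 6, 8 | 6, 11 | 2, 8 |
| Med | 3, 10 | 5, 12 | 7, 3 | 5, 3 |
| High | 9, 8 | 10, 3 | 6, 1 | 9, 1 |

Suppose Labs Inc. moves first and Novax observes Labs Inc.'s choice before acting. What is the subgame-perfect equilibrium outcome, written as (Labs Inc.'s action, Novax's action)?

Novax best-responds to each possible Labs Inc. move:
- Low: BR = R2, leader payoff 6.
- Med: BR = R1, leader payoff 5.
- High: BR = R0, leader payoff 9.
Among 6, 5, 9, the best is 9 at High. Subgame-perfect outcome: (High, R0) with payoffs (9, 8).

(High, R0)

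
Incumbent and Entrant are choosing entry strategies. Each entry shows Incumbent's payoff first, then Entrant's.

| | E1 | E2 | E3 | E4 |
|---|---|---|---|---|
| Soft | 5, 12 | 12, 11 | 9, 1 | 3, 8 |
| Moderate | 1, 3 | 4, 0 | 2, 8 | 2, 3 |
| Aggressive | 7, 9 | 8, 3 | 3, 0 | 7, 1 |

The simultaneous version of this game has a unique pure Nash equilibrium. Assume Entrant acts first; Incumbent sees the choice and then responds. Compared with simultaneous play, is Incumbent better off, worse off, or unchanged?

better off

Work backward from Incumbent's decision.
- E1: BR = Aggressive, leader payoff 9.
- E2: BR = Soft, leader payoff 11.
- E3: BR = Soft, leader payoff 1.
- E4: BR = Aggressive, leader payoff 1.
Maximizing over 9, 11, 1, 1, Entrant chooses E2. Subgame-perfect outcome: (Soft, E2) with payoffs (12, 11).
Under simultaneous play:
Incumbent's best replies: E1→Aggressive; E2→Soft; E3→Soft; E4→Aggressive.
Entrant's best replies: Soft→E1; Moderate→E3; Aggressive→E1.
Only (Aggressive, E1) has each player best-responding; Nash payoffs (7, 9).
Incumbent earns 12 sequentially versus 7 at the Nash outcome: better off.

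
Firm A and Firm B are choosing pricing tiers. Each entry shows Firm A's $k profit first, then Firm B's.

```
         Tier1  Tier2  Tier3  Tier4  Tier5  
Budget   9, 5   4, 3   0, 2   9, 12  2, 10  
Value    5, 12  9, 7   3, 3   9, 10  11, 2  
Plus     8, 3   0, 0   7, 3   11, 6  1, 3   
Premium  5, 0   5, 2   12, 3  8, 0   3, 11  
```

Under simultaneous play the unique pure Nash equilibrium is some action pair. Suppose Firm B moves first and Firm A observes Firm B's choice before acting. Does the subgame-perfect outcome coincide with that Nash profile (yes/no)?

Solve by backward induction (Firm B leads).
- Tier1: BR = Budget, leader payoff 5.
- Tier2: BR = Value, leader payoff 7.
- Tier3: BR = Premium, leader payoff 3.
- Tier4: BR = Plus, leader payoff 6.
- Tier5: BR = Value, leader payoff 2.
Maximizing over 5, 7, 3, 6, 2, Firm B chooses Tier2. Subgame-perfect outcome: (Value, Tier2) with payoffs (9, 7).
Under simultaneous play:
Firm A's best replies: Tier1→Budget; Tier2→Value; Tier3→Premium; Tier4→Plus; Tier5→Value.
Firm B's best replies: Budget→Tier4; Value→Tier1; Plus→Tier4; Premium→Tier5.
The unique mutual best reply is (Plus, Tier4), giving (11, 6).
Sequential outcome (Value, Tier2) differs from the Nash profile (Plus, Tier4).

no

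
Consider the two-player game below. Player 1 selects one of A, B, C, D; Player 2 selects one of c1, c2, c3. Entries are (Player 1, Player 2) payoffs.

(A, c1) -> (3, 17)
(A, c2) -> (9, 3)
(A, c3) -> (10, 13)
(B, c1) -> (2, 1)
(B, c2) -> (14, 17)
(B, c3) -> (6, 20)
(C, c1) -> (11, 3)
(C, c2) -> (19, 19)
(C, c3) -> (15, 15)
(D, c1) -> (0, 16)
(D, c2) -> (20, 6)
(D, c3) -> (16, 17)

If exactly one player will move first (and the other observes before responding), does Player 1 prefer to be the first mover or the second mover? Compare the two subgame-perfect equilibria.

first

If Player 1 leads: Player 2's best replies are A→c1, B→c3, C→c2, D→c3; Player 1's induced payoffs 3, 6, 19, 16; outcome (C, c2), payoffs (19, 19).
If Player 2 leads: Player 1's best replies are c1→C, c2→D, c3→D; Player 2's induced payoffs 3, 6, 17; outcome (D, c3), payoffs (16, 17).
Player 1 gets 19 moving first and 16 moving second, so Player 1 prefers to move first.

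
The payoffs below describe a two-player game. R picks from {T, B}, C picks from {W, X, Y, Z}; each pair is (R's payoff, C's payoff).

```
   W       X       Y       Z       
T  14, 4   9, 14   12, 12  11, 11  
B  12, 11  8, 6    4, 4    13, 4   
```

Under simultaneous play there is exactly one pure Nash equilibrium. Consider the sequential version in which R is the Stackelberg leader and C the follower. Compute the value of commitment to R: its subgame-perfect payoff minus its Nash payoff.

Solve by backward induction (R leads).
- T: BR = X, leader payoff 9.
- B: BR = W, leader payoff 12.
R's induced payoffs are 9, 12, so R commits to B. Subgame-perfect outcome: (B, W) with payoffs (12, 11).
Now find the simultaneous Nash equilibrium.
R's best replies: W→T; X→T; Y→T; Z→B.
C's best replies: T→X; B→W.
Only (T, X) has each player best-responding; Nash payoffs (9, 14).
R's commitment gain: 12 − 9 = 3.

3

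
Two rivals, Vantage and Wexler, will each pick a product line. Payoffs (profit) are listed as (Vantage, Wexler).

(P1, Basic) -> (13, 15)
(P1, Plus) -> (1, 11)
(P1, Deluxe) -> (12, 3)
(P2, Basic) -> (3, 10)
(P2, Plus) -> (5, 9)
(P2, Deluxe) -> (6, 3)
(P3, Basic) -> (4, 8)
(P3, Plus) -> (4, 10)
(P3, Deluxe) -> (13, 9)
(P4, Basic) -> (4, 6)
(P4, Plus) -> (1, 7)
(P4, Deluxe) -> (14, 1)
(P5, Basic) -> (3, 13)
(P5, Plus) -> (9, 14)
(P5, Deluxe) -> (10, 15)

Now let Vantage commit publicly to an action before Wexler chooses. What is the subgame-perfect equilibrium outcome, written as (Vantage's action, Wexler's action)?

Backward induction with Vantage moving first.
- P1: Wexler compares 15, 11, 3 and picks Basic; Vantage would get 13.
- P2: Wexler compares 10, 9, 3 and picks Basic; Vantage would get 3.
- P3: Wexler compares 8, 10, 9 and picks Plus; Vantage would get 4.
- P4: Wexler compares 6, 7, 1 and picks Plus; Vantage would get 1.
- P5: Wexler compares 13, 14, 15 and picks Deluxe; Vantage would get 10.
Among 13, 3, 4, 1, 10, the best is 13 at P1. Subgame-perfect outcome: (P1, Basic) with payoffs (13, 15).

(P1, Basic)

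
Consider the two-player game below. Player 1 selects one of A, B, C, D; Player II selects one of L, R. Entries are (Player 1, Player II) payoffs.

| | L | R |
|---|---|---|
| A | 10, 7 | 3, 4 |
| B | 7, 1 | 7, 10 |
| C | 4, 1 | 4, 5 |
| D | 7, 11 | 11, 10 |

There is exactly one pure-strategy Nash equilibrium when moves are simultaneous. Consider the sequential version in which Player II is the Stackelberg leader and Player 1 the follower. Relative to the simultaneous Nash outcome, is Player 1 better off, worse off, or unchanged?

Solve by backward induction (Player II leads).
- L: Player 1 compares 10, 7, 4, 7 and picks A; Player II would get 7.
- R: Player 1 compares 3, 7, 4, 11 and picks D; Player II would get 10.
Maximizing over 7, 10, Player II chooses R. Subgame-perfect outcome: (D, R) with payoffs (11, 10).
Under simultaneous play:
Player 1's best replies: L→A; R→D.
Player II's best replies: A→L; B→R; C→R; D→L.
Only (A, L) has each player best-responding; Nash payoffs (10, 7).
Player 1 earns 11 sequentially versus 10 at the Nash outcome: better off.

better off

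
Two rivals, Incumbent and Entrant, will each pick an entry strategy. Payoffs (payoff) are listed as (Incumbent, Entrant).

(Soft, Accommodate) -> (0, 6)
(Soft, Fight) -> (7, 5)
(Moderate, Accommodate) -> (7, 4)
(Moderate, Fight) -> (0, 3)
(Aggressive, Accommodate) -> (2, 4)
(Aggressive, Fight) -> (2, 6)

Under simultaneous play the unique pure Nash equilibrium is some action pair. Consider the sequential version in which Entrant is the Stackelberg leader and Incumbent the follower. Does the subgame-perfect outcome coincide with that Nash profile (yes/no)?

no

Solve by backward induction (Entrant leads).
- Accommodate → Incumbent plays Moderate (best of 0, 7, 2); Entrant gets 4.
- Fight → Incumbent plays Soft (best of 7, 0, 2); Entrant gets 5.
Entrant's induced payoffs are 4, 5, so Entrant commits to Fight. Subgame-perfect outcome: (Soft, Fight) with payoffs (7, 5).
Now find the simultaneous Nash equilibrium.
Incumbent's best replies: Accommodate→Moderate; Fight→Soft.
Entrant's best replies: Soft→Accommodate; Moderate→Accommodate; Aggressive→Fight.
Only (Moderate, Accommodate) has each player best-responding; Nash payoffs (7, 4).
Sequential outcome (Soft, Fight) differs from the Nash profile (Moderate, Accommodate).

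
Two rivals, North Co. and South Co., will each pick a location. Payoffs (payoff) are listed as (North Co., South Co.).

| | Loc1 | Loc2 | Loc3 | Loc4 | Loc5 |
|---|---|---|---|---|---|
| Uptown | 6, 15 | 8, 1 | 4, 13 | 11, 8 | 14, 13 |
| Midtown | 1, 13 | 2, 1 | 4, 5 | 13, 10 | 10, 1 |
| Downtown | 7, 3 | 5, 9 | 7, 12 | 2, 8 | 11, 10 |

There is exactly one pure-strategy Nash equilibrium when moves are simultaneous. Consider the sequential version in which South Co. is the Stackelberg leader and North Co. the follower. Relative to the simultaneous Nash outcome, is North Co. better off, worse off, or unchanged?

North Co. best-responds to each possible South Co. move:
- Loc1: BR = Downtown, leader payoff 3.
- Loc2: BR = Uptown, leader payoff 1.
- Loc3: BR = Downtown, leader payoff 12.
- Loc4: BR = Midtown, leader payoff 10.
- Loc5: BR = Uptown, leader payoff 13.
South Co.'s induced payoffs are 3, 1, 12, 10, 13, so South Co. commits to Loc5. Subgame-perfect outcome: (Uptown, Loc5) with payoffs (14, 13).
For the simultaneous game, intersect best replies.
North Co.'s best replies: Loc1→Downtown; Loc2→Uptown; Loc3→Downtown; Loc4→Midtown; Loc5→Uptown.
South Co.'s best replies: Uptown→Loc1; Midtown→Loc1; Downtown→Loc3.
The unique mutual best reply is (Downtown, Loc3), giving (7, 12).
North Co. earns 14 sequentially versus 7 at the Nash outcome: better off.

better off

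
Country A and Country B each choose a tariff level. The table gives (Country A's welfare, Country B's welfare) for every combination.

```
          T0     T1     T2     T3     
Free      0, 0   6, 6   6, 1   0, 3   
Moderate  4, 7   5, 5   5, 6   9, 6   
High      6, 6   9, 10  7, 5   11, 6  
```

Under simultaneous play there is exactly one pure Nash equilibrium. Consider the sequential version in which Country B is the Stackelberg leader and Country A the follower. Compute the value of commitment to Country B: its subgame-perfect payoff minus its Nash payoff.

0

Country A best-responds to each possible Country B move:
- T0 → Country A plays High (best of 0, 4, 6); Country B gets 6.
- T1 → Country A plays High (best of 6, 5, 9); Country B gets 10.
- T2 → Country A plays High (best of 6, 5, 7); Country B gets 5.
- T3 → Country A plays High (best of 0, 9, 11); Country B gets 6.
Maximizing over 6, 10, 5, 6, Country B chooses T1. Subgame-perfect outcome: (High, T1) with payoffs (9, 10).
Now find the simultaneous Nash equilibrium.
Country A's best replies: T0→High; T1→High; T2→High; T3→High.
Country B's best replies: Free→T1; Moderate→T0; High→T1.
Only (High, T1) has each player best-responding; Nash payoffs (9, 10).
Country B's commitment gain: 10 − 10 = 0.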